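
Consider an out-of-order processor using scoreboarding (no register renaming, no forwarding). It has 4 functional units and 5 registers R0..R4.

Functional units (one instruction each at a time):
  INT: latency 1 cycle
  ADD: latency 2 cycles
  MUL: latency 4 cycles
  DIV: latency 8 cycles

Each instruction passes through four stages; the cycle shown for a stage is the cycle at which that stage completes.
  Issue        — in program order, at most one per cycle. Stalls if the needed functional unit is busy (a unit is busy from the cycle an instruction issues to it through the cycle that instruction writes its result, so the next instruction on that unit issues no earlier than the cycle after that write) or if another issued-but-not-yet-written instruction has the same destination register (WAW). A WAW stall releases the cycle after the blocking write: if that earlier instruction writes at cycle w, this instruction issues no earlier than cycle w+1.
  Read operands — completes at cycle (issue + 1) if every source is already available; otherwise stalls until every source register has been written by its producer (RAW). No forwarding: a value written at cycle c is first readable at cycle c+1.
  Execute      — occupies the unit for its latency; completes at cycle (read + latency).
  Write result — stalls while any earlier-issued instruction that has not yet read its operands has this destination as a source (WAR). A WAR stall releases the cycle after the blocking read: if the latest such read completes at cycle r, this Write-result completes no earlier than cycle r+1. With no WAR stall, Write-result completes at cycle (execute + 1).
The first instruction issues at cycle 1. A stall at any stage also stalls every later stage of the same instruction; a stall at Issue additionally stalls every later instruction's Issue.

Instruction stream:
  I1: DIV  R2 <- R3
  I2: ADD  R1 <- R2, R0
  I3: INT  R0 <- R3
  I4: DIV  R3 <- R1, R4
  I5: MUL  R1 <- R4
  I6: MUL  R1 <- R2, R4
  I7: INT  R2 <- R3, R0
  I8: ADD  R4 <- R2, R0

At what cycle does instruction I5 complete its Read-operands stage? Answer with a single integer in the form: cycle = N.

cycle = 17

t=1  I1→DIV
t=2  I1 RO · I2→ADD
t=3  I3→INT
t=4  I3 RO
t=5  I3 EX
t=10  I1 EX
t=11  I1 WR R2
t=12  I2 RO · I4→DIV
t=13  I3 WR R0
t=14  I2 EX
t=15  I2 WR R1
t=16  I4 RO · I5→MUL
t=17  I5 RO
t=21  I5 EX
t=22  I5 WR R1
t=23  I6→MUL
t=24  I4 EX · I6 RO · I7→INT
t=25  I4 WR R3 · I8→ADD
t=26  I7 RO
t=27  I7 EX
t=28  I6 EX · I7 WR R2
t=29  I6 WR R1 · I8 RO
t=31  I8 EX
t=32  I8 WR R4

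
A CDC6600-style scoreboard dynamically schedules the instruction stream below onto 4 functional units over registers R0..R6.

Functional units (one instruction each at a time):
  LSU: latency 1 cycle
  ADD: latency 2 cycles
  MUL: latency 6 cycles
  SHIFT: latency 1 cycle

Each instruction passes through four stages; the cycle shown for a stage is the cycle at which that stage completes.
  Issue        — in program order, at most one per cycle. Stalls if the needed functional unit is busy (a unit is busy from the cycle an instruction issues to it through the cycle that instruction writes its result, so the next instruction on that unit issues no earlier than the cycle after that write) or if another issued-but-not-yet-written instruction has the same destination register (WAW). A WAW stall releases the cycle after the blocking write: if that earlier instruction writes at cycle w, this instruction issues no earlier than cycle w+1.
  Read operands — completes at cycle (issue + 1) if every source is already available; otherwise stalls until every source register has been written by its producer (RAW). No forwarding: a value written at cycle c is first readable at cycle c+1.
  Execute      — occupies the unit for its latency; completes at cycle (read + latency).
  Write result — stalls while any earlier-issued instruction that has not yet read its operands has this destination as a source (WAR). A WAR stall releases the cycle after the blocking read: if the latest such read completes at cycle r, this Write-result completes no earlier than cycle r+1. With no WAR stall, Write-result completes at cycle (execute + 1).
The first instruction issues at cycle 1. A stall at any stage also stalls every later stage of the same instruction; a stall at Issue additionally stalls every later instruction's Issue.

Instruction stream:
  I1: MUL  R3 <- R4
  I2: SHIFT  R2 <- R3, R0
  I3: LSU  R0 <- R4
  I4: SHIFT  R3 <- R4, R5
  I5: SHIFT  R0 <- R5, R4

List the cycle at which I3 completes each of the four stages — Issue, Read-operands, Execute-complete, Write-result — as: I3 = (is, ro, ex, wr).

cycle 1: I1 dispatched to MUL
cycle 2: I1 operands ready | I2 dispatched to SHIFT
cycle 3: I3 dispatched to LSU
cycle 4: I3 operands ready
cycle 5: I3 complete
cycle 8: I1 complete
cycle 9: R3←I1
cycle 10: I2 operands ready
cycle 11: I2 complete | R0←I3
cycle 12: R2←I2
cycle 13: I4 dispatched to SHIFT
cycle 14: I4 operands ready
cycle 15: I4 complete
cycle 16: R3←I4
cycle 17: I5 dispatched to SHIFT
cycle 18: I5 operands ready
cycle 19: I5 complete
cycle 20: R0←I5

I3 = (3, 4, 5, 11)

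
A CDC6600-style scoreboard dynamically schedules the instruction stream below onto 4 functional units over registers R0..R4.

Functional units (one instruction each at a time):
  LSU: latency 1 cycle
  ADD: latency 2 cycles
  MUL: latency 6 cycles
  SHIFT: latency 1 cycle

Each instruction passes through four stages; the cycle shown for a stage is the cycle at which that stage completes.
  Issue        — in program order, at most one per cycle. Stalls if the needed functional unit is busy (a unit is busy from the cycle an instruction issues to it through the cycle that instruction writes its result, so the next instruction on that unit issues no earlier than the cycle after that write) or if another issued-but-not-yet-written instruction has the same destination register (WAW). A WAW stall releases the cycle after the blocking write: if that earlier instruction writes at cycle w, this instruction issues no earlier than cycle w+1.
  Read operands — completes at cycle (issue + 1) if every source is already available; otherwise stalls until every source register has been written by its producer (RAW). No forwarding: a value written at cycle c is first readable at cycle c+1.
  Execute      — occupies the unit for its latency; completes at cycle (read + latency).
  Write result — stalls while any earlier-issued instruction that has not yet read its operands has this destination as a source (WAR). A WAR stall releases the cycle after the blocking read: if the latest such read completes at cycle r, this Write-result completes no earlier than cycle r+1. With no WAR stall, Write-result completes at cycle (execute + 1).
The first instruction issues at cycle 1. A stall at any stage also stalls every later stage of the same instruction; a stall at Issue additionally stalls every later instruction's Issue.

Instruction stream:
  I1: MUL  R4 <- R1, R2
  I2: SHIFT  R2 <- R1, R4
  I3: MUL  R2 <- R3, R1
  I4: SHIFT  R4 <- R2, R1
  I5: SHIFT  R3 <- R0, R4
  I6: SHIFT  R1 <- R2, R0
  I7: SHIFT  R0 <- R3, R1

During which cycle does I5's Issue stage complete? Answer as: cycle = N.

cycle 1: I1 issues→MUL
cycle 2: I1 reads | I2 issues→SHIFT
cycle 8: I1 exec-done
cycle 9: I1 writes R4
cycle 10: I2 reads
cycle 11: I2 exec-done
cycle 12: I2 writes R2
cycle 13: I3 issues→MUL
cycle 14: I3 reads | I4 issues→SHIFT
cycle 20: I3 exec-done
cycle 21: I3 writes R2
cycle 22: I4 reads
cycle 23: I4 exec-done
cycle 24: I4 writes R4
cycle 25: I5 issues→SHIFT
cycle 26: I5 reads
cycle 27: I5 exec-done
cycle 28: I5 writes R3
cycle 29: I6 issues→SHIFT
cycle 30: I6 reads
cycle 31: I6 exec-done
cycle 32: I6 writes R1
cycle 33: I7 issues→SHIFT
cycle 34: I7 reads
cycle 35: I7 exec-done
cycle 36: I7 writes R0

cycle = 25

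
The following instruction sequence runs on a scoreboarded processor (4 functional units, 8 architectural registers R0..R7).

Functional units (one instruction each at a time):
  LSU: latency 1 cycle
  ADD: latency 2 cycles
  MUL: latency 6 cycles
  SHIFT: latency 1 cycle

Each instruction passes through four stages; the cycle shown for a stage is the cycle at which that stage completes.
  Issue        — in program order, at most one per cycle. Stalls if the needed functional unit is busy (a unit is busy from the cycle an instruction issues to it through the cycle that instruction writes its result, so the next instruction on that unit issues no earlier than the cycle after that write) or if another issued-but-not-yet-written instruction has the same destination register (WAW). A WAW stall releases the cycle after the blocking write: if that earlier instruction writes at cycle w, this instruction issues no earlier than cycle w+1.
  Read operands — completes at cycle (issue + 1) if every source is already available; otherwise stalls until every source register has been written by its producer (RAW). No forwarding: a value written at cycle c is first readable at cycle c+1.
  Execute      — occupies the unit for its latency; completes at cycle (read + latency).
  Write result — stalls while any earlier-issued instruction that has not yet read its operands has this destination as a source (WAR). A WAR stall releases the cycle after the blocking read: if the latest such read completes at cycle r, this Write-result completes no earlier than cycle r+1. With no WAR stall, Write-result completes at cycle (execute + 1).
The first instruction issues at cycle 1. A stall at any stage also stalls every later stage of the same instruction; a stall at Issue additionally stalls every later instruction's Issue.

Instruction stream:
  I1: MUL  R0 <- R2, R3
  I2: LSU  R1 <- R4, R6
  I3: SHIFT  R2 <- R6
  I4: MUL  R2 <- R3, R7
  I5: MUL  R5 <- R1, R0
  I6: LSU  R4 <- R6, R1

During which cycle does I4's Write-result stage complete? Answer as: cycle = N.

cycle = 18

  I1 | 1 | 2 | 8 | 9
  I2 | 2 | 3 | 4 | 5
  I3 | 3 | 4 | 5 | 6
  I4 | 10 | 11 | 17 | 18   struct: MUL busy until I1 writes@9
  I5 | 19 | 20 | 26 | 27   struct: MUL busy until I4 writes@18
  I6 | 20 | 21 | 22 | 23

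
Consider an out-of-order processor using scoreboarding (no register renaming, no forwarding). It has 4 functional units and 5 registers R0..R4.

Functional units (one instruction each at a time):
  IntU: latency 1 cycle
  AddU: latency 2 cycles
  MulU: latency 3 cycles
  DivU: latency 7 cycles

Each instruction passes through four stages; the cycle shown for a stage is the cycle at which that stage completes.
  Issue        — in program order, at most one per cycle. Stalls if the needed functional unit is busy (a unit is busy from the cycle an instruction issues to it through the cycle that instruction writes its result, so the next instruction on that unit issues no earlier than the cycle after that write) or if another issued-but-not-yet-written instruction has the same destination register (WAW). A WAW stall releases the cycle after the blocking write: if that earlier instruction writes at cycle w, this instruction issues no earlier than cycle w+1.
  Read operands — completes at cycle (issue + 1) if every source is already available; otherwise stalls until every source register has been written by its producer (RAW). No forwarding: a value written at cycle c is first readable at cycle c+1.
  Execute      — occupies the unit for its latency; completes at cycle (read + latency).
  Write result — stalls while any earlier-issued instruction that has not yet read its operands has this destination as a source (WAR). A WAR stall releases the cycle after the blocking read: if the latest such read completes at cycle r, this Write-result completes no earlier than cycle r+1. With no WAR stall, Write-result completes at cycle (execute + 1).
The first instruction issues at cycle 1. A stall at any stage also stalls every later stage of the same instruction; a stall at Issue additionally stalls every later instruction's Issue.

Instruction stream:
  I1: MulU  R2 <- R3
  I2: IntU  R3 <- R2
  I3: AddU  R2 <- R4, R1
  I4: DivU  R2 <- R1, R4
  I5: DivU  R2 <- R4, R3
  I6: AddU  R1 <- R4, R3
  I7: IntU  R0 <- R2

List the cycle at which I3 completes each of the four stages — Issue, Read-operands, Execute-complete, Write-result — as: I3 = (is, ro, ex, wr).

I1: IS=1 RO=2 EX=5 WR=6
I2: IS=2 RO=7 EX=8 WR=9  [RAW R2: wait I1 write@6]
I3: IS=7 RO=8 EX=10 WR=11  [WAW R2: wait I1 write@6]
I4: IS=12 RO=13 EX=20 WR=21  [WAW R2: wait I3 write@11]
I5: IS=22 RO=23 EX=30 WR=31  [struct: DivU busy until I4 writes@21]
I6: IS=23 RO=24 EX=26 WR=27
I7: IS=24 RO=32 EX=33 WR=34  [RAW R2: wait I5 write@31]

I3 = (7, 8, 10, 11)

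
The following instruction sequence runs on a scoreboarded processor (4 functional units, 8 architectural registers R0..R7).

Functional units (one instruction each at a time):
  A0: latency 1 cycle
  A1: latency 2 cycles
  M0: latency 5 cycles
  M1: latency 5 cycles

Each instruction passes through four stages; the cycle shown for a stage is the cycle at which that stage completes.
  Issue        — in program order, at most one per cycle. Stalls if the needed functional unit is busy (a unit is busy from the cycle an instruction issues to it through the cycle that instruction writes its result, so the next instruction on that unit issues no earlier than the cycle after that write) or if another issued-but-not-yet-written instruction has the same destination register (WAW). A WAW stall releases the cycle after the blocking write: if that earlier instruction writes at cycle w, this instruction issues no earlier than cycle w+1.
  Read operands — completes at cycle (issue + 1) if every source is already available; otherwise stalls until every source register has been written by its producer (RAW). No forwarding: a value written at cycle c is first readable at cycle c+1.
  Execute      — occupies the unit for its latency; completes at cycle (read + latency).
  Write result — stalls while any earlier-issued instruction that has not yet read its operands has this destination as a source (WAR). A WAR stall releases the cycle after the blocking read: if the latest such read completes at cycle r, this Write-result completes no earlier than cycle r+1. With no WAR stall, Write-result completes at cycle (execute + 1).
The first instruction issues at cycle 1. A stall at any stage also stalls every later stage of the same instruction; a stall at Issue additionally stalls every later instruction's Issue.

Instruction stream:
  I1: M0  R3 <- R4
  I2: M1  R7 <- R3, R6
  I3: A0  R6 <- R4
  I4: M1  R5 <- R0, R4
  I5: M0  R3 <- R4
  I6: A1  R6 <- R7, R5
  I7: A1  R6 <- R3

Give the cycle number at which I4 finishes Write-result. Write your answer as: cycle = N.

cycle = 23

c1: I1 dispatched to M0
c2: I1 operands ready · I2 dispatched to M1
c3: I3 dispatched to A0
c4: I3 operands ready
c5: I3 complete
c7: I1 complete
c8: R3←I1
c9: I2 operands ready
c10: R6←I3
c14: I2 complete
c15: R7←I2
c16: I4 dispatched to M1
c17: I4 operands ready · I5 dispatched to M0
c18: I5 operands ready · I6 dispatched to A1
c22: I4 complete
c23: R5←I4 · I5 complete
c24: R3←I5 · I6 operands ready
c26: I6 complete
c27: R6←I6
c28: I7 dispatched to A1
c29: I7 operands ready
c31: I7 complete
c32: R6←I7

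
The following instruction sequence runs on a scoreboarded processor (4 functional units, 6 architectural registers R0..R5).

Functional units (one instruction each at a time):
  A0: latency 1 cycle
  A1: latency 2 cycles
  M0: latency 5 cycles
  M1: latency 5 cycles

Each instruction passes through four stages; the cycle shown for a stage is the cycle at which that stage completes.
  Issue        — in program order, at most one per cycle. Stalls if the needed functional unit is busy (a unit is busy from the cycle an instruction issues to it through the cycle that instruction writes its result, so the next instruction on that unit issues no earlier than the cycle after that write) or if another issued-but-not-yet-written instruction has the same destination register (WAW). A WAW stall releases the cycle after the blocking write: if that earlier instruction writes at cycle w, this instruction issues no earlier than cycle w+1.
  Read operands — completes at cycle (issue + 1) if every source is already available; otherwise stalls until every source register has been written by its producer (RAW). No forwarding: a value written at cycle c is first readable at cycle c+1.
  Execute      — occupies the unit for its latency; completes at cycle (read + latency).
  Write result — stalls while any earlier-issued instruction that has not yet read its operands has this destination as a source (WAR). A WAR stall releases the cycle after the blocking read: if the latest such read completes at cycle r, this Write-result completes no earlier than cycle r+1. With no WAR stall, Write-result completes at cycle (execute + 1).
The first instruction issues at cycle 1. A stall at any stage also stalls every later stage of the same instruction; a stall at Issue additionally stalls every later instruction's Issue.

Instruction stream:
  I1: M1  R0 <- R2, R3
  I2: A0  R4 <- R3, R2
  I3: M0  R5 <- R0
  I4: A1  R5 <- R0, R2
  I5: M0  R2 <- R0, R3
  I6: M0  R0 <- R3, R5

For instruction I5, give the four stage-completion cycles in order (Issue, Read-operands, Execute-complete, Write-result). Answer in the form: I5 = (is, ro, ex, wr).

c1: I1→M1
c2: I1 RO; I2→A0
c3: I2 RO; I3→M0
c4: I2 EX
c5: I2 WR R4
c7: I1 EX
c8: I1 WR R0
c9: I3 RO
c14: I3 EX
c15: I3 WR R5
c16: I4→A1
c17: I4 RO; I5→M0
c18: I5 RO
c19: I4 EX
c20: I4 WR R5
c23: I5 EX
c24: I5 WR R2
c25: I6→M0
c26: I6 RO
c31: I6 EX
c32: I6 WR R0

I5 = (17, 18, 23, 24)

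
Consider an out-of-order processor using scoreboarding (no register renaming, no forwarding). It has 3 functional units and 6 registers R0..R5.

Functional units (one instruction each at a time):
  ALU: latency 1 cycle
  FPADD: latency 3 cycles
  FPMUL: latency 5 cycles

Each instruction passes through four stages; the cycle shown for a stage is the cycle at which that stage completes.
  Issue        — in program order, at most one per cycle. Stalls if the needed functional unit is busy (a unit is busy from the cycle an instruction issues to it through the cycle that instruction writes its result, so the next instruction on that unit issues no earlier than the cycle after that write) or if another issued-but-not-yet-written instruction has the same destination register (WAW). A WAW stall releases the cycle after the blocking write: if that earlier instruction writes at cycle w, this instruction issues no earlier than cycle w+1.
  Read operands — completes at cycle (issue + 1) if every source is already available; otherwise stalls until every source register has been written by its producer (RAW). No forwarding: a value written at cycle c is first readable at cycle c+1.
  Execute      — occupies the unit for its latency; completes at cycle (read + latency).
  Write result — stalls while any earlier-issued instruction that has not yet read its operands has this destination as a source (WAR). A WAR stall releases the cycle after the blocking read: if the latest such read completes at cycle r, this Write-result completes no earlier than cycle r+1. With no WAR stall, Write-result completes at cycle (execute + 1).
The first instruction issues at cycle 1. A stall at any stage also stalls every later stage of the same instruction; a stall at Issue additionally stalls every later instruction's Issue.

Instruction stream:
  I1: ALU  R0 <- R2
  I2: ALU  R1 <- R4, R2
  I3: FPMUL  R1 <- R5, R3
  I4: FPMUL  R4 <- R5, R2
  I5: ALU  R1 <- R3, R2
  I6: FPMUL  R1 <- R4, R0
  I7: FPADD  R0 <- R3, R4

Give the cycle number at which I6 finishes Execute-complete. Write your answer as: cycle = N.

cycle = 31

[1] I1 dispatched to ALU
[2] I1 operands ready
[3] I1 complete
[4] R0←I1
[5] I2 dispatched to ALU
[6] I2 operands ready
[7] I2 complete
[8] R1←I2
[9] I3 dispatched to FPMUL
[10] I3 operands ready
[15] I3 complete
[16] R1←I3
[17] I4 dispatched to FPMUL
[18] I4 operands ready · I5 dispatched to ALU
[19] I5 operands ready
[20] I5 complete
[21] R1←I5
[23] I4 complete
[24] R4←I4
[25] I6 dispatched to FPMUL
[26] I6 operands ready · I7 dispatched to FPADD
[27] I7 operands ready
[30] I7 complete
[31] I6 complete · R0←I7
[32] R1←I6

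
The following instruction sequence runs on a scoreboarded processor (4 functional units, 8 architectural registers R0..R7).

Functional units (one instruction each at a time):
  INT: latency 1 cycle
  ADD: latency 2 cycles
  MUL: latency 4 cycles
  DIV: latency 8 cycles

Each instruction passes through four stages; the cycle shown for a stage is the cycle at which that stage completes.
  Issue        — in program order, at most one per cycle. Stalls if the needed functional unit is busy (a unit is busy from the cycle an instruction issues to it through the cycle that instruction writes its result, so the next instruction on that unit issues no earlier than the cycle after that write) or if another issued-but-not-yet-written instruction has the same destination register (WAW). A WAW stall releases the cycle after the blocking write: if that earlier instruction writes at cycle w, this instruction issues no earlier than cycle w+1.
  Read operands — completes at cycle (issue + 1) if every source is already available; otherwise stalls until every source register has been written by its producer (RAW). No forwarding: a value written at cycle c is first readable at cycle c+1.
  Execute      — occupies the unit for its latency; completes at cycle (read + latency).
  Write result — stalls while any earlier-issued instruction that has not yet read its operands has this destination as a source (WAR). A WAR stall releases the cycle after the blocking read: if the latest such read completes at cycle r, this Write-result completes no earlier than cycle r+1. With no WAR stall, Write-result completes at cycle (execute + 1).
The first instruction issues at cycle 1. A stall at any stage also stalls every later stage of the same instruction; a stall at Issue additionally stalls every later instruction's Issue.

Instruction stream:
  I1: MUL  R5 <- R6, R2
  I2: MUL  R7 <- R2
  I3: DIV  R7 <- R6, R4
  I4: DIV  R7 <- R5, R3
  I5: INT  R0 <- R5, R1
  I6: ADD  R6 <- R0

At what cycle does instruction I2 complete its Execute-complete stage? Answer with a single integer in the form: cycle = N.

cycle = 13

cycle 1: I1 dispatched to MUL
cycle 2: I1 operands ready
cycle 6: I1 complete
cycle 7: R5←I1
cycle 8: I2 dispatched to MUL
cycle 9: I2 operands ready
cycle 13: I2 complete
cycle 14: R7←I2
cycle 15: I3 dispatched to DIV
cycle 16: I3 operands ready
cycle 24: I3 complete
cycle 25: R7←I3
cycle 26: I4 dispatched to DIV
cycle 27: I4 operands ready, I5 dispatched to INT
cycle 28: I5 operands ready, I6 dispatched to ADD
cycle 29: I5 complete
cycle 30: R0←I5
cycle 31: I6 operands ready
cycle 33: I6 complete
cycle 34: R6←I6
cycle 35: I4 complete
cycle 36: R7←I4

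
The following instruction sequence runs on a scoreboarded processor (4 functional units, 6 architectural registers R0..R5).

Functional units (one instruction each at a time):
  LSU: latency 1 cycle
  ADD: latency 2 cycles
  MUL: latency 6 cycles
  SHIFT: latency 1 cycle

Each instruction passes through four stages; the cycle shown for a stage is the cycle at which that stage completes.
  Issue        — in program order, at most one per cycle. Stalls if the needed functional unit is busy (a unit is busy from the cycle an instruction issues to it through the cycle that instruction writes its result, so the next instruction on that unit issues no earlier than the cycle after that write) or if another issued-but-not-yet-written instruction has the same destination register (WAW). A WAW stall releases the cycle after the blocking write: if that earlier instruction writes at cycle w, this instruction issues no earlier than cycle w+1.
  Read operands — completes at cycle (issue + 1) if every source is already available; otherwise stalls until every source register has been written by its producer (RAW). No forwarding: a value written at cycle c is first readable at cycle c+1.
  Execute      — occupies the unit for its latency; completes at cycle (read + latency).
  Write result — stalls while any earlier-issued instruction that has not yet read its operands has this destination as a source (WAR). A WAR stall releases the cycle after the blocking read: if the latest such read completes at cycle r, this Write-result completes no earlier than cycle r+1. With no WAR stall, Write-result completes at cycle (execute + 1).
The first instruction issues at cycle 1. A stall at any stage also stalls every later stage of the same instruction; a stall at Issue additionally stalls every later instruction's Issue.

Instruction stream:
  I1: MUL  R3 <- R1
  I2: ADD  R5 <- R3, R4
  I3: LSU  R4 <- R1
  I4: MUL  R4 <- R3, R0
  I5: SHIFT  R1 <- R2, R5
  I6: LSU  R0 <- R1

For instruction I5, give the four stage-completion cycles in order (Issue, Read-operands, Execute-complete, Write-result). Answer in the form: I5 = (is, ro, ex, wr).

I5 = (13, 14, 15, 16)

[1] I1 issues→MUL
[2] I1 reads · I2 issues→ADD
[3] I3 issues→LSU
[4] I3 reads
[5] I3 exec-done
[8] I1 exec-done
[9] I1 writes R3
[10] I2 reads
[11] I3 writes R4
[12] I2 exec-done · I4 issues→MUL
[13] I2 writes R5 · I4 reads · I5 issues→SHIFT
[14] I5 reads · I6 issues→LSU
[15] I5 exec-done
[16] I5 writes R1
[17] I6 reads
[18] I6 exec-done
[19] I4 exec-done · I6 writes R0
[20] I4 writes R4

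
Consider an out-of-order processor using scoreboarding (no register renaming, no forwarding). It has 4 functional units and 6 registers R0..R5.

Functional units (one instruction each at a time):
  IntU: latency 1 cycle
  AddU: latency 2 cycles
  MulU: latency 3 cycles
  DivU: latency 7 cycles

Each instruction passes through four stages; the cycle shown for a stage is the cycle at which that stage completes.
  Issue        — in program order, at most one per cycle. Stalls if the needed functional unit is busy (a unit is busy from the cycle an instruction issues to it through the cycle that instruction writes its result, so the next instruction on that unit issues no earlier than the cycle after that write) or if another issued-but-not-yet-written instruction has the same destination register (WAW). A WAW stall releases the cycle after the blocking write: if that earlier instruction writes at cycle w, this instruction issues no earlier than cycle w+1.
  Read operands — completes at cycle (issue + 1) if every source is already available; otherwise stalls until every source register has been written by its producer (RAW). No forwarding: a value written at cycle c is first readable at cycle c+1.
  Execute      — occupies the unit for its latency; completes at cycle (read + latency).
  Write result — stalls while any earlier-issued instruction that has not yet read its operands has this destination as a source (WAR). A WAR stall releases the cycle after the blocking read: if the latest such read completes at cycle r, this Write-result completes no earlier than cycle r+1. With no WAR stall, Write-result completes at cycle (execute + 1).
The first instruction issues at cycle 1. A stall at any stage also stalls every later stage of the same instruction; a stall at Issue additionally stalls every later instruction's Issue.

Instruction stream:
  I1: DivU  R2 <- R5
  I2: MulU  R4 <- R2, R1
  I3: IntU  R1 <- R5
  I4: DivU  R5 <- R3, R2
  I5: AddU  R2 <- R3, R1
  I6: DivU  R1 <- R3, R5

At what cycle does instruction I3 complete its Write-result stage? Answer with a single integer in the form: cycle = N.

cycle = 12

[1] I1→DivU
[2] I1 RO; I2→MulU
[3] I3→IntU
[4] I3 RO
[5] I3 EX
[9] I1 EX
[10] I1 WR R2
[11] I2 RO; I4→DivU
[12] I3 WR R1; I4 RO; I5→AddU
[13] I5 RO
[14] I2 EX
[15] I2 WR R4; I5 EX
[16] I5 WR R2
[19] I4 EX
[20] I4 WR R5
[21] I6→DivU
[22] I6 RO
[29] I6 EX
[30] I6 WR R1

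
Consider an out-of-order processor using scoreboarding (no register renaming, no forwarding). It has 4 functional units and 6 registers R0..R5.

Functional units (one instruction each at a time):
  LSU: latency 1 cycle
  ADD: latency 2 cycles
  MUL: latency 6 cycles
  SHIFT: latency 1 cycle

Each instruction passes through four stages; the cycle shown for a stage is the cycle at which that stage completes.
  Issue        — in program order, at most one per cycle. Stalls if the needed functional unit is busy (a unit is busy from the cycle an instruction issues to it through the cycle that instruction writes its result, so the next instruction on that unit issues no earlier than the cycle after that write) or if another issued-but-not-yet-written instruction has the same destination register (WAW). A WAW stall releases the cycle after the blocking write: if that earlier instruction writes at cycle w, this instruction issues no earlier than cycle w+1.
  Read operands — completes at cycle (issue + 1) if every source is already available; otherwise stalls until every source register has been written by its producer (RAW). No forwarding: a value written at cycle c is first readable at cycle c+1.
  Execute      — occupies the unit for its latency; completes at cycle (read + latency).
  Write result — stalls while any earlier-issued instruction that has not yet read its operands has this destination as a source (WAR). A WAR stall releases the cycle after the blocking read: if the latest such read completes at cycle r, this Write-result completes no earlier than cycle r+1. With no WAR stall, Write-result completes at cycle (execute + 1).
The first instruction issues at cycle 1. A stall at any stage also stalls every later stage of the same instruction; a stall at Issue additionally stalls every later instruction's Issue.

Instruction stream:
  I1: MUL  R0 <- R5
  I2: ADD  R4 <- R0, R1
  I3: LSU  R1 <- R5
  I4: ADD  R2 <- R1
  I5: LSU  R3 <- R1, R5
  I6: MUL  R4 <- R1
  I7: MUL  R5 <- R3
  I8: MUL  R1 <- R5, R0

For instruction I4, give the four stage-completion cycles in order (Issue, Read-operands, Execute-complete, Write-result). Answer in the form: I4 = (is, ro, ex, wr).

I4 = (14, 15, 17, 18)

[I1] 1/2/8/9
[I2] 2/10/12/13  (RAW R0: wait I1 write@9)
[I3] 3/4/5/11  (WAR R1: wait I2 read@10)
[I4] 14/15/17/18  (struct: ADD busy until I2 writes@13)
[I5] 15/16/17/18
[I6] 16/17/23/24
[I7] 25/26/32/33  (struct: MUL busy until I6 writes@24)
[I8] 34/35/41/42  (struct: MUL busy until I7 writes@33)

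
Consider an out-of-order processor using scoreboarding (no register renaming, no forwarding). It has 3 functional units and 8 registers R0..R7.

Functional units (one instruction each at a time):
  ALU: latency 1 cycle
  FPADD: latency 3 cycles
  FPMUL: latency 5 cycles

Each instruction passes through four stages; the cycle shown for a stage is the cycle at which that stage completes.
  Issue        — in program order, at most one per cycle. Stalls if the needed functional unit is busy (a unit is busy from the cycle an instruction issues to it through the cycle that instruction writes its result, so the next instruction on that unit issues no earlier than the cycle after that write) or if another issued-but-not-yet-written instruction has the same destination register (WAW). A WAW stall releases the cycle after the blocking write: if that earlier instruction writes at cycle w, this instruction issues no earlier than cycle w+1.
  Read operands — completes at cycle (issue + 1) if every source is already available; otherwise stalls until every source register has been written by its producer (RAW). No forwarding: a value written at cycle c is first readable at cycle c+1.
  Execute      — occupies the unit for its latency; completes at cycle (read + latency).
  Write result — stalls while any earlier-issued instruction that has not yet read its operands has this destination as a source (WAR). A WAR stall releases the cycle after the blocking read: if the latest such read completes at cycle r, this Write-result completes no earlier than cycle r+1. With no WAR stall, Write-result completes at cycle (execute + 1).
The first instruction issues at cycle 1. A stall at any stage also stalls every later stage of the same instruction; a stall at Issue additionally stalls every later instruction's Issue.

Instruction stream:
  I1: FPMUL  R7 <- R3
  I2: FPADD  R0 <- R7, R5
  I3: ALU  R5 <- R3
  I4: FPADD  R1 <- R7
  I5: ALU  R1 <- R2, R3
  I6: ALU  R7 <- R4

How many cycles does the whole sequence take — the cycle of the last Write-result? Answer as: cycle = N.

c1: issue I1 (FPMUL)
c2: I1 read-ops, issue I2 (FPADD)
c3: issue I3 (ALU)
c4: I3 read-ops
c5: I3 finished on ALU
c7: I1 finished on FPMUL
c8: I1→R7
c9: I2 read-ops
c10: I3→R5
c12: I2 finished on FPADD
c13: I2→R0
c14: issue I4 (FPADD)
c15: I4 read-ops
c18: I4 finished on FPADD
c19: I4→R1
c20: issue I5 (ALU)
c21: I5 read-ops
c22: I5 finished on ALU
c23: I5→R1
c24: issue I6 (ALU)
c25: I6 read-ops
c26: I6 finished on ALU
c27: I6→R7

cycle = 27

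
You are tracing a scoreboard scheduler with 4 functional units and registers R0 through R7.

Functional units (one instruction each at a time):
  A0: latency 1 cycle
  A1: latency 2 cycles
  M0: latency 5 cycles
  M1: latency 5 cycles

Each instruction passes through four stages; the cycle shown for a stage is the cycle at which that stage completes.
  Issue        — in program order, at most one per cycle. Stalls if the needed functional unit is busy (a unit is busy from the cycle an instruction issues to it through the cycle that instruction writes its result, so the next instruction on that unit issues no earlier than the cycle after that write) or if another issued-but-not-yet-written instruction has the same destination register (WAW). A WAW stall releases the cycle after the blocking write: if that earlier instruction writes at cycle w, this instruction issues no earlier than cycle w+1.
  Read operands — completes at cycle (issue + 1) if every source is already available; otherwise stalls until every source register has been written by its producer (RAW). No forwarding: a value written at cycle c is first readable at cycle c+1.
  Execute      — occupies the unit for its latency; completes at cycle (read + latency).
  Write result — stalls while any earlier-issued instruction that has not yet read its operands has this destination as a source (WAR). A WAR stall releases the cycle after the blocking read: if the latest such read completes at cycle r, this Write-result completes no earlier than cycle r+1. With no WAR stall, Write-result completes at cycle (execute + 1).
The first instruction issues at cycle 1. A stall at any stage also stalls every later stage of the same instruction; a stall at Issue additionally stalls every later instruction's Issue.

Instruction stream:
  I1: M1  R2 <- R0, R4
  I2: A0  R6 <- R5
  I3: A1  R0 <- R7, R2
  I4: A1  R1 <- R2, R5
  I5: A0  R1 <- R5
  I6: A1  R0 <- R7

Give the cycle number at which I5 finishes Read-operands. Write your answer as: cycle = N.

1) issue 1, read 2, done 7, write 8
2) issue 2, read 3, done 4, write 5
3) issue 3, read 9, done 11, write 12  <RAW R2: wait I1 write@8>
4) issue 13, read 14, done 16, write 17  <struct: A1 busy until I3 writes@12>
5) issue 18, read 19, done 20, write 21  <WAW R1: wait I4 write@17>
6) issue 19, read 20, done 22, write 23

cycle = 19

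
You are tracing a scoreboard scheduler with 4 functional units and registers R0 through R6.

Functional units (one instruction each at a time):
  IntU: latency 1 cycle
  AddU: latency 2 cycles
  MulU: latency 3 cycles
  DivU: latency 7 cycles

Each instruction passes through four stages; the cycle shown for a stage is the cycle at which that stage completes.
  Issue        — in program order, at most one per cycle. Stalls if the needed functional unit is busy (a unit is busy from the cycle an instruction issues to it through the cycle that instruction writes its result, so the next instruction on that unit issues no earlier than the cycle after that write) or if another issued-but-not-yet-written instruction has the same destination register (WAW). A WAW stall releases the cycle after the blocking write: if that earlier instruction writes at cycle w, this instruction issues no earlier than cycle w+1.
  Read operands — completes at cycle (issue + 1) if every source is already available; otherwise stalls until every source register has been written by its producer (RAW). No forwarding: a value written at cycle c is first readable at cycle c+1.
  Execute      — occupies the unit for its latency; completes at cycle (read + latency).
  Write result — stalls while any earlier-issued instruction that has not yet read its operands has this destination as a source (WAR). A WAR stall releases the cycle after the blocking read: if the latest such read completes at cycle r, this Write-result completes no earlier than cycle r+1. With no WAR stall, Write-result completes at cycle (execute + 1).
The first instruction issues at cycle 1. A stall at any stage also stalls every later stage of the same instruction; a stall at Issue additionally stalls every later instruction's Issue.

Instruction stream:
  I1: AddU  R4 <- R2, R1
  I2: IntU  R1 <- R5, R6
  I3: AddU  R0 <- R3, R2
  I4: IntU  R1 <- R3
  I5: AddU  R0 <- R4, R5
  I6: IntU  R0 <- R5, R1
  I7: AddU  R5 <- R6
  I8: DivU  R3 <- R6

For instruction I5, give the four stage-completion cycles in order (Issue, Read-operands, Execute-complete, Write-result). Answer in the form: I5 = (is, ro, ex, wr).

t=1  issue I1 (AddU)
t=2  I1 read-ops; issue I2 (IntU)
t=3  I2 read-ops
t=4  I1 finished on AddU; I2 finished on IntU
t=5  I1→R4; I2→R1
t=6  issue I3 (AddU)
t=7  I3 read-ops; issue I4 (IntU)
t=8  I4 read-ops
t=9  I3 finished on AddU; I4 finished on IntU
t=10  I3→R0; I4→R1
t=11  issue I5 (AddU)
t=12  I5 read-ops
t=14  I5 finished on AddU
t=15  I5→R0
t=16  issue I6 (IntU)
t=17  I6 read-ops; issue I7 (AddU)
t=18  I6 finished on IntU; I7 read-ops; issue I8 (DivU)
t=19  I6→R0; I8 read-ops
t=20  I7 finished on AddU
t=21  I7→R5
t=26  I8 finished on DivU
t=27  I8→R3

I5 = (11, 12, 14, 15)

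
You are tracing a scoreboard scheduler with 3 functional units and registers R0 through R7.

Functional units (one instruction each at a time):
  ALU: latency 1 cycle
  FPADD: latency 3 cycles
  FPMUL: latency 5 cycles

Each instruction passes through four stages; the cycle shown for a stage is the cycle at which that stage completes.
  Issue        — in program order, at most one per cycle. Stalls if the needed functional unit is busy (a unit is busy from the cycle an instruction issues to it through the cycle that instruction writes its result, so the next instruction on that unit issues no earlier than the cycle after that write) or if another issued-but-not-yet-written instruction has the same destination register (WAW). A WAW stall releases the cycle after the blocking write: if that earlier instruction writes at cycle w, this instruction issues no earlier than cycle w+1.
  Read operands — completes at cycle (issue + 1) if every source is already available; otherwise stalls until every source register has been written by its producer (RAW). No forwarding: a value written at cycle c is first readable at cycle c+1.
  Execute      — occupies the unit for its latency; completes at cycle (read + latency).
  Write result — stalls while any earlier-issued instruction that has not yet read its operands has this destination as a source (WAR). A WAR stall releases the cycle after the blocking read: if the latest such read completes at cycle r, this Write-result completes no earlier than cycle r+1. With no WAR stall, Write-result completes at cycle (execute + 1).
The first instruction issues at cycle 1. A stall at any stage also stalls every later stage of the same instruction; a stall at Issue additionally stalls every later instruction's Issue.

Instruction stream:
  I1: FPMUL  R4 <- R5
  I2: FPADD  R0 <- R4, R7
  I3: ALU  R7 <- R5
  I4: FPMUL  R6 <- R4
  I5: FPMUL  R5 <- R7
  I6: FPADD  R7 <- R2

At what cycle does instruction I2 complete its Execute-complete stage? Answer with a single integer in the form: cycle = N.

cycle = 12

[1] I1 issues→FPMUL
[2] I1 reads · I2 issues→FPADD
[3] I3 issues→ALU
[4] I3 reads
[5] I3 exec-done
[7] I1 exec-done
[8] I1 writes R4
[9] I2 reads · I4 issues→FPMUL
[10] I3 writes R7 · I4 reads
[12] I2 exec-done
[13] I2 writes R0
[15] I4 exec-done
[16] I4 writes R6
[17] I5 issues→FPMUL
[18] I5 reads · I6 issues→FPADD
[19] I6 reads
[22] I6 exec-done
[23] I5 exec-done · I6 writes R7
[24] I5 writes R5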